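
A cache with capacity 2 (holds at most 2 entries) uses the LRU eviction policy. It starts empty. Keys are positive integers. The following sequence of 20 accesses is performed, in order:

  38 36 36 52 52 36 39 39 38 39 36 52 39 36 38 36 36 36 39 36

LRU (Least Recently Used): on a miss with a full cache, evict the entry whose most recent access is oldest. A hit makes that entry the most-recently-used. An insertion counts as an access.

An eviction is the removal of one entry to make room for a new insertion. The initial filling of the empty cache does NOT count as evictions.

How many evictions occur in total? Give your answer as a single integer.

Answer: 9

Derivation:
LRU simulation (capacity=2):
  1. access 38: MISS. Cache (LRU->MRU): [38]
  2. access 36: MISS. Cache (LRU->MRU): [38 36]
  3. access 36: HIT. Cache (LRU->MRU): [38 36]
  4. access 52: MISS, evict 38. Cache (LRU->MRU): [36 52]
  5. access 52: HIT. Cache (LRU->MRU): [36 52]
  6. access 36: HIT. Cache (LRU->MRU): [52 36]
  7. access 39: MISS, evict 52. Cache (LRU->MRU): [36 39]
  8. access 39: HIT. Cache (LRU->MRU): [36 39]
  9. access 38: MISS, evict 36. Cache (LRU->MRU): [39 38]
  10. access 39: HIT. Cache (LRU->MRU): [38 39]
  11. access 36: MISS, evict 38. Cache (LRU->MRU): [39 36]
  12. access 52: MISS, evict 39. Cache (LRU->MRU): [36 52]
  13. access 39: MISS, evict 36. Cache (LRU->MRU): [52 39]
  14. access 36: MISS, evict 52. Cache (LRU->MRU): [39 36]
  15. access 38: MISS, evict 39. Cache (LRU->MRU): [36 38]
  16. access 36: HIT. Cache (LRU->MRU): [38 36]
  17. access 36: HIT. Cache (LRU->MRU): [38 36]
  18. access 36: HIT. Cache (LRU->MRU): [38 36]
  19. access 39: MISS, evict 38. Cache (LRU->MRU): [36 39]
  20. access 36: HIT. Cache (LRU->MRU): [39 36]
Total: 9 hits, 11 misses, 9 evictions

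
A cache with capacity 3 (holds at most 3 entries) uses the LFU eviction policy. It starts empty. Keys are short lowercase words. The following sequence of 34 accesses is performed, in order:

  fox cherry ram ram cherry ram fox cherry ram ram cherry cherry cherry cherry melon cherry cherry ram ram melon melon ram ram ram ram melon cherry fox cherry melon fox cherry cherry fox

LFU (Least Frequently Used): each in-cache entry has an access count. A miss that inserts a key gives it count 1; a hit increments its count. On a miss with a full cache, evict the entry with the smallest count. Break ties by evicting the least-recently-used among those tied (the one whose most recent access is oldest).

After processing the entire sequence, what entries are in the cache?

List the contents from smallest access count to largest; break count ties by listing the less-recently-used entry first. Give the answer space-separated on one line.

Answer: fox ram cherry

Derivation:
LFU simulation (capacity=3):
  1. access fox: MISS. Cache: [fox(c=1)]
  2. access cherry: MISS. Cache: [fox(c=1) cherry(c=1)]
  3. access ram: MISS. Cache: [fox(c=1) cherry(c=1) ram(c=1)]
  4. access ram: HIT, count now 2. Cache: [fox(c=1) cherry(c=1) ram(c=2)]
  5. access cherry: HIT, count now 2. Cache: [fox(c=1) ram(c=2) cherry(c=2)]
  6. access ram: HIT, count now 3. Cache: [fox(c=1) cherry(c=2) ram(c=3)]
  7. access fox: HIT, count now 2. Cache: [cherry(c=2) fox(c=2) ram(c=3)]
  8. access cherry: HIT, count now 3. Cache: [fox(c=2) ram(c=3) cherry(c=3)]
  9. access ram: HIT, count now 4. Cache: [fox(c=2) cherry(c=3) ram(c=4)]
  10. access ram: HIT, count now 5. Cache: [fox(c=2) cherry(c=3) ram(c=5)]
  11. access cherry: HIT, count now 4. Cache: [fox(c=2) cherry(c=4) ram(c=5)]
  12. access cherry: HIT, count now 5. Cache: [fox(c=2) ram(c=5) cherry(c=5)]
  13. access cherry: HIT, count now 6. Cache: [fox(c=2) ram(c=5) cherry(c=6)]
  14. access cherry: HIT, count now 7. Cache: [fox(c=2) ram(c=5) cherry(c=7)]
  15. access melon: MISS, evict fox(c=2). Cache: [melon(c=1) ram(c=5) cherry(c=7)]
  16. access cherry: HIT, count now 8. Cache: [melon(c=1) ram(c=5) cherry(c=8)]
  17. access cherry: HIT, count now 9. Cache: [melon(c=1) ram(c=5) cherry(c=9)]
  18. access ram: HIT, count now 6. Cache: [melon(c=1) ram(c=6) cherry(c=9)]
  19. access ram: HIT, count now 7. Cache: [melon(c=1) ram(c=7) cherry(c=9)]
  20. access melon: HIT, count now 2. Cache: [melon(c=2) ram(c=7) cherry(c=9)]
  21. access melon: HIT, count now 3. Cache: [melon(c=3) ram(c=7) cherry(c=9)]
  22. access ram: HIT, count now 8. Cache: [melon(c=3) ram(c=8) cherry(c=9)]
  23. access ram: HIT, count now 9. Cache: [melon(c=3) cherry(c=9) ram(c=9)]
  24. access ram: HIT, count now 10. Cache: [melon(c=3) cherry(c=9) ram(c=10)]
  25. access ram: HIT, count now 11. Cache: [melon(c=3) cherry(c=9) ram(c=11)]
  26. access melon: HIT, count now 4. Cache: [melon(c=4) cherry(c=9) ram(c=11)]
  27. access cherry: HIT, count now 10. Cache: [melon(c=4) cherry(c=10) ram(c=11)]
  28. access fox: MISS, evict melon(c=4). Cache: [fox(c=1) cherry(c=10) ram(c=11)]
  29. access cherry: HIT, count now 11. Cache: [fox(c=1) ram(c=11) cherry(c=11)]
  30. access melon: MISS, evict fox(c=1). Cache: [melon(c=1) ram(c=11) cherry(c=11)]
  31. access fox: MISS, evict melon(c=1). Cache: [fox(c=1) ram(c=11) cherry(c=11)]
  32. access cherry: HIT, count now 12. Cache: [fox(c=1) ram(c=11) cherry(c=12)]
  33. access cherry: HIT, count now 13. Cache: [fox(c=1) ram(c=11) cherry(c=13)]
  34. access fox: HIT, count now 2. Cache: [fox(c=2) ram(c=11) cherry(c=13)]
Total: 27 hits, 7 misses, 4 evictions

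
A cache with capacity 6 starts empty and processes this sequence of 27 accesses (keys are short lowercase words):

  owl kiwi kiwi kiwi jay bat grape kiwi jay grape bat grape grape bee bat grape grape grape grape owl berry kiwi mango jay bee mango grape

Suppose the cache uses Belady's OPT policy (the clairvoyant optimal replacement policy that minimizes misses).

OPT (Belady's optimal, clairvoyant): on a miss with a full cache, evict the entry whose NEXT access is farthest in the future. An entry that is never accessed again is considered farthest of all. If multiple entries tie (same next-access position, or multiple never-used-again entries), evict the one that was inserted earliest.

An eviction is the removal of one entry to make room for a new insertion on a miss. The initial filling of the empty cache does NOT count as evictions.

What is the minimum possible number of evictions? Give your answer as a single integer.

Answer: 2

Derivation:
OPT (Belady) simulation (capacity=6):
  1. access owl: MISS. Cache: [owl]
  2. access kiwi: MISS. Cache: [owl kiwi]
  3. access kiwi: HIT. Next use of kiwi: step 4. Cache: [owl kiwi]
  4. access kiwi: HIT. Next use of kiwi: step 8. Cache: [owl kiwi]
  5. access jay: MISS. Cache: [owl kiwi jay]
  6. access bat: MISS. Cache: [owl kiwi jay bat]
  7. access grape: MISS. Cache: [owl kiwi jay bat grape]
  8. access kiwi: HIT. Next use of kiwi: step 22. Cache: [owl kiwi jay bat grape]
  9. access jay: HIT. Next use of jay: step 24. Cache: [owl kiwi jay bat grape]
  10. access grape: HIT. Next use of grape: step 12. Cache: [owl kiwi jay bat grape]
  11. access bat: HIT. Next use of bat: step 15. Cache: [owl kiwi jay bat grape]
  12. access grape: HIT. Next use of grape: step 13. Cache: [owl kiwi jay bat grape]
  13. access grape: HIT. Next use of grape: step 16. Cache: [owl kiwi jay bat grape]
  14. access bee: MISS. Cache: [owl kiwi jay bat grape bee]
  15. access bat: HIT. Next use of bat: never. Cache: [owl kiwi jay bat grape bee]
  16. access grape: HIT. Next use of grape: step 17. Cache: [owl kiwi jay bat grape bee]
  17. access grape: HIT. Next use of grape: step 18. Cache: [owl kiwi jay bat grape bee]
  18. access grape: HIT. Next use of grape: step 19. Cache: [owl kiwi jay bat grape bee]
  19. access grape: HIT. Next use of grape: step 27. Cache: [owl kiwi jay bat grape bee]
  20. access owl: HIT. Next use of owl: never. Cache: [owl kiwi jay bat grape bee]
  21. access berry: MISS, evict owl (next use: never). Cache: [kiwi jay bat grape bee berry]
  22. access kiwi: HIT. Next use of kiwi: never. Cache: [kiwi jay bat grape bee berry]
  23. access mango: MISS, evict kiwi (next use: never). Cache: [jay bat grape bee berry mango]
  24. access jay: HIT. Next use of jay: never. Cache: [jay bat grape bee berry mango]
  25. access bee: HIT. Next use of bee: never. Cache: [jay bat grape bee berry mango]
  26. access mango: HIT. Next use of mango: never. Cache: [jay bat grape bee berry mango]
  27. access grape: HIT. Next use of grape: never. Cache: [jay bat grape bee berry mango]
Total: 19 hits, 8 misses, 2 evictions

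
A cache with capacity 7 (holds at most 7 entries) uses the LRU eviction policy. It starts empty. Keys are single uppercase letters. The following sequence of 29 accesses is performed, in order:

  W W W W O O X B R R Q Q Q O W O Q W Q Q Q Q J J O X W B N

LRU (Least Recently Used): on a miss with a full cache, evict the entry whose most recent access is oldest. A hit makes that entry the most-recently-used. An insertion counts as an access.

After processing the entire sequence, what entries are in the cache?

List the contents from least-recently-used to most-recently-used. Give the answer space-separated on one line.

LRU simulation (capacity=7):
  1. access W: MISS. Cache (LRU->MRU): [W]
  2. access W: HIT. Cache (LRU->MRU): [W]
  3. access W: HIT. Cache (LRU->MRU): [W]
  4. access W: HIT. Cache (LRU->MRU): [W]
  5. access O: MISS. Cache (LRU->MRU): [W O]
  6. access O: HIT. Cache (LRU->MRU): [W O]
  7. access X: MISS. Cache (LRU->MRU): [W O X]
  8. access B: MISS. Cache (LRU->MRU): [W O X B]
  9. access R: MISS. Cache (LRU->MRU): [W O X B R]
  10. access R: HIT. Cache (LRU->MRU): [W O X B R]
  11. access Q: MISS. Cache (LRU->MRU): [W O X B R Q]
  12. access Q: HIT. Cache (LRU->MRU): [W O X B R Q]
  13. access Q: HIT. Cache (LRU->MRU): [W O X B R Q]
  14. access O: HIT. Cache (LRU->MRU): [W X B R Q O]
  15. access W: HIT. Cache (LRU->MRU): [X B R Q O W]
  16. access O: HIT. Cache (LRU->MRU): [X B R Q W O]
  17. access Q: HIT. Cache (LRU->MRU): [X B R W O Q]
  18. access W: HIT. Cache (LRU->MRU): [X B R O Q W]
  19. access Q: HIT. Cache (LRU->MRU): [X B R O W Q]
  20. access Q: HIT. Cache (LRU->MRU): [X B R O W Q]
  21. access Q: HIT. Cache (LRU->MRU): [X B R O W Q]
  22. access Q: HIT. Cache (LRU->MRU): [X B R O W Q]
  23. access J: MISS. Cache (LRU->MRU): [X B R O W Q J]
  24. access J: HIT. Cache (LRU->MRU): [X B R O W Q J]
  25. access O: HIT. Cache (LRU->MRU): [X B R W Q J O]
  26. access X: HIT. Cache (LRU->MRU): [B R W Q J O X]
  27. access W: HIT. Cache (LRU->MRU): [B R Q J O X W]
  28. access B: HIT. Cache (LRU->MRU): [R Q J O X W B]
  29. access N: MISS, evict R. Cache (LRU->MRU): [Q J O X W B N]
Total: 21 hits, 8 misses, 1 evictions

Answer: Q J O X W B N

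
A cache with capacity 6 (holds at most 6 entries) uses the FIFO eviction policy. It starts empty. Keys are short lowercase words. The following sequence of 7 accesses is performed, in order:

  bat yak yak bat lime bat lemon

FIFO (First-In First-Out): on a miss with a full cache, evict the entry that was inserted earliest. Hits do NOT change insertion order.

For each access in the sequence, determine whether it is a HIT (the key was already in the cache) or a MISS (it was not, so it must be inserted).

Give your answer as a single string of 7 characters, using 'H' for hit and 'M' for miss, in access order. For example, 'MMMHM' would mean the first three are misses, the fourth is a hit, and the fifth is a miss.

FIFO simulation (capacity=6):
  1. access bat: MISS. Cache (old->new): [bat]
  2. access yak: MISS. Cache (old->new): [bat yak]
  3. access yak: HIT. Cache (old->new): [bat yak]
  4. access bat: HIT. Cache (old->new): [bat yak]
  5. access lime: MISS. Cache (old->new): [bat yak lime]
  6. access bat: HIT. Cache (old->new): [bat yak lime]
  7. access lemon: MISS. Cache (old->new): [bat yak lime lemon]
Total: 3 hits, 4 misses, 0 evictions

Answer: MMHHMHM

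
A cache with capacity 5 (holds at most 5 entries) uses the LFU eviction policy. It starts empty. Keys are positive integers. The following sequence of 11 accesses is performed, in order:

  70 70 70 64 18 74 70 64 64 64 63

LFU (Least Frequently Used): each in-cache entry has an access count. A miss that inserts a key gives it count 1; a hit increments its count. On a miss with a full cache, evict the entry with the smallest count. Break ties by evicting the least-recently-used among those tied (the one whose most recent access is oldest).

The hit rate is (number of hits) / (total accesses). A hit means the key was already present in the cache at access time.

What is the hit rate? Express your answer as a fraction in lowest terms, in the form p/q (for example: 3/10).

Answer: 6/11

Derivation:
LFU simulation (capacity=5):
  1. access 70: MISS. Cache: [70(c=1)]
  2. access 70: HIT, count now 2. Cache: [70(c=2)]
  3. access 70: HIT, count now 3. Cache: [70(c=3)]
  4. access 64: MISS. Cache: [64(c=1) 70(c=3)]
  5. access 18: MISS. Cache: [64(c=1) 18(c=1) 70(c=3)]
  6. access 74: MISS. Cache: [64(c=1) 18(c=1) 74(c=1) 70(c=3)]
  7. access 70: HIT, count now 4. Cache: [64(c=1) 18(c=1) 74(c=1) 70(c=4)]
  8. access 64: HIT, count now 2. Cache: [18(c=1) 74(c=1) 64(c=2) 70(c=4)]
  9. access 64: HIT, count now 3. Cache: [18(c=1) 74(c=1) 64(c=3) 70(c=4)]
  10. access 64: HIT, count now 4. Cache: [18(c=1) 74(c=1) 70(c=4) 64(c=4)]
  11. access 63: MISS. Cache: [18(c=1) 74(c=1) 63(c=1) 70(c=4) 64(c=4)]
Total: 6 hits, 5 misses, 0 evictions

Hit rate = 6/11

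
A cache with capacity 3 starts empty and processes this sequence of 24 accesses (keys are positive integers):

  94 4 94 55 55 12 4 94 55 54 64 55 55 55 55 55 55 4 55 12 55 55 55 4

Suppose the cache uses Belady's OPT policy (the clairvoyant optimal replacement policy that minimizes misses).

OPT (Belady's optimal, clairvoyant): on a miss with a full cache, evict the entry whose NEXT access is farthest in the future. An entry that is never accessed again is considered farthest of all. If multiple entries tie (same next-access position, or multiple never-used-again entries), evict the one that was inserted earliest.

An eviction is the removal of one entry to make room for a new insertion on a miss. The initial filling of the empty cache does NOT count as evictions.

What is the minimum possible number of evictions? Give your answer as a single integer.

OPT (Belady) simulation (capacity=3):
  1. access 94: MISS. Cache: [94]
  2. access 4: MISS. Cache: [94 4]
  3. access 94: HIT. Next use of 94: step 8. Cache: [94 4]
  4. access 55: MISS. Cache: [94 4 55]
  5. access 55: HIT. Next use of 55: step 9. Cache: [94 4 55]
  6. access 12: MISS, evict 55 (next use: step 9). Cache: [94 4 12]
  7. access 4: HIT. Next use of 4: step 18. Cache: [94 4 12]
  8. access 94: HIT. Next use of 94: never. Cache: [94 4 12]
  9. access 55: MISS, evict 94 (next use: never). Cache: [4 12 55]
  10. access 54: MISS, evict 12 (next use: step 20). Cache: [4 55 54]
  11. access 64: MISS, evict 54 (next use: never). Cache: [4 55 64]
  12. access 55: HIT. Next use of 55: step 13. Cache: [4 55 64]
  13. access 55: HIT. Next use of 55: step 14. Cache: [4 55 64]
  14. access 55: HIT. Next use of 55: step 15. Cache: [4 55 64]
  15. access 55: HIT. Next use of 55: step 16. Cache: [4 55 64]
  16. access 55: HIT. Next use of 55: step 17. Cache: [4 55 64]
  17. access 55: HIT. Next use of 55: step 19. Cache: [4 55 64]
  18. access 4: HIT. Next use of 4: step 24. Cache: [4 55 64]
  19. access 55: HIT. Next use of 55: step 21. Cache: [4 55 64]
  20. access 12: MISS, evict 64 (next use: never). Cache: [4 55 12]
  21. access 55: HIT. Next use of 55: step 22. Cache: [4 55 12]
  22. access 55: HIT. Next use of 55: step 23. Cache: [4 55 12]
  23. access 55: HIT. Next use of 55: never. Cache: [4 55 12]
  24. access 4: HIT. Next use of 4: never. Cache: [4 55 12]
Total: 16 hits, 8 misses, 5 evictions

Answer: 5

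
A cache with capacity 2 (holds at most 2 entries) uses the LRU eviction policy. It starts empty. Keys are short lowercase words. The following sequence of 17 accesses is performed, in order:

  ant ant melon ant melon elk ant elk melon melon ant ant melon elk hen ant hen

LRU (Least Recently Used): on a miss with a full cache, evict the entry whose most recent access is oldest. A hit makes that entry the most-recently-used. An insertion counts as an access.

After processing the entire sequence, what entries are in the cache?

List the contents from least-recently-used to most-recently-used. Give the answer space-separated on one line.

Answer: ant hen

Derivation:
LRU simulation (capacity=2):
  1. access ant: MISS. Cache (LRU->MRU): [ant]
  2. access ant: HIT. Cache (LRU->MRU): [ant]
  3. access melon: MISS. Cache (LRU->MRU): [ant melon]
  4. access ant: HIT. Cache (LRU->MRU): [melon ant]
  5. access melon: HIT. Cache (LRU->MRU): [ant melon]
  6. access elk: MISS, evict ant. Cache (LRU->MRU): [melon elk]
  7. access ant: MISS, evict melon. Cache (LRU->MRU): [elk ant]
  8. access elk: HIT. Cache (LRU->MRU): [ant elk]
  9. access melon: MISS, evict ant. Cache (LRU->MRU): [elk melon]
  10. access melon: HIT. Cache (LRU->MRU): [elk melon]
  11. access ant: MISS, evict elk. Cache (LRU->MRU): [melon ant]
  12. access ant: HIT. Cache (LRU->MRU): [melon ant]
  13. access melon: HIT. Cache (LRU->MRU): [ant melon]
  14. access elk: MISS, evict ant. Cache (LRU->MRU): [melon elk]
  15. access hen: MISS, evict melon. Cache (LRU->MRU): [elk hen]
  16. access ant: MISS, evict elk. Cache (LRU->MRU): [hen ant]
  17. access hen: HIT. Cache (LRU->MRU): [ant hen]
Total: 8 hits, 9 misses, 7 evictions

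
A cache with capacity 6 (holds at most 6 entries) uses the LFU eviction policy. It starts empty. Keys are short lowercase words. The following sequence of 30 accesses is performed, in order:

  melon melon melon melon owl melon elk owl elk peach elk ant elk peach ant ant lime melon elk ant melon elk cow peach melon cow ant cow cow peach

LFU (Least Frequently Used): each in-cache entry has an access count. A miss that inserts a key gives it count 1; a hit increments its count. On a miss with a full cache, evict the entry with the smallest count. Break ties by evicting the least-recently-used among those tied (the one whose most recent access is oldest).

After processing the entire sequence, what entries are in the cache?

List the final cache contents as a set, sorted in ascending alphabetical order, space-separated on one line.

LFU simulation (capacity=6):
  1. access melon: MISS. Cache: [melon(c=1)]
  2. access melon: HIT, count now 2. Cache: [melon(c=2)]
  3. access melon: HIT, count now 3. Cache: [melon(c=3)]
  4. access melon: HIT, count now 4. Cache: [melon(c=4)]
  5. access owl: MISS. Cache: [owl(c=1) melon(c=4)]
  6. access melon: HIT, count now 5. Cache: [owl(c=1) melon(c=5)]
  7. access elk: MISS. Cache: [owl(c=1) elk(c=1) melon(c=5)]
  8. access owl: HIT, count now 2. Cache: [elk(c=1) owl(c=2) melon(c=5)]
  9. access elk: HIT, count now 2. Cache: [owl(c=2) elk(c=2) melon(c=5)]
  10. access peach: MISS. Cache: [peach(c=1) owl(c=2) elk(c=2) melon(c=5)]
  11. access elk: HIT, count now 3. Cache: [peach(c=1) owl(c=2) elk(c=3) melon(c=5)]
  12. access ant: MISS. Cache: [peach(c=1) ant(c=1) owl(c=2) elk(c=3) melon(c=5)]
  13. access elk: HIT, count now 4. Cache: [peach(c=1) ant(c=1) owl(c=2) elk(c=4) melon(c=5)]
  14. access peach: HIT, count now 2. Cache: [ant(c=1) owl(c=2) peach(c=2) elk(c=4) melon(c=5)]
  15. access ant: HIT, count now 2. Cache: [owl(c=2) peach(c=2) ant(c=2) elk(c=4) melon(c=5)]
  16. access ant: HIT, count now 3. Cache: [owl(c=2) peach(c=2) ant(c=3) elk(c=4) melon(c=5)]
  17. access lime: MISS. Cache: [lime(c=1) owl(c=2) peach(c=2) ant(c=3) elk(c=4) melon(c=5)]
  18. access melon: HIT, count now 6. Cache: [lime(c=1) owl(c=2) peach(c=2) ant(c=3) elk(c=4) melon(c=6)]
  19. access elk: HIT, count now 5. Cache: [lime(c=1) owl(c=2) peach(c=2) ant(c=3) elk(c=5) melon(c=6)]
  20. access ant: HIT, count now 4. Cache: [lime(c=1) owl(c=2) peach(c=2) ant(c=4) elk(c=5) melon(c=6)]
  21. access melon: HIT, count now 7. Cache: [lime(c=1) owl(c=2) peach(c=2) ant(c=4) elk(c=5) melon(c=7)]
  22. access elk: HIT, count now 6. Cache: [lime(c=1) owl(c=2) peach(c=2) ant(c=4) elk(c=6) melon(c=7)]
  23. access cow: MISS, evict lime(c=1). Cache: [cow(c=1) owl(c=2) peach(c=2) ant(c=4) elk(c=6) melon(c=7)]
  24. access peach: HIT, count now 3. Cache: [cow(c=1) owl(c=2) peach(c=3) ant(c=4) elk(c=6) melon(c=7)]
  25. access melon: HIT, count now 8. Cache: [cow(c=1) owl(c=2) peach(c=3) ant(c=4) elk(c=6) melon(c=8)]
  26. access cow: HIT, count now 2. Cache: [owl(c=2) cow(c=2) peach(c=3) ant(c=4) elk(c=6) melon(c=8)]
  27. access ant: HIT, count now 5. Cache: [owl(c=2) cow(c=2) peach(c=3) ant(c=5) elk(c=6) melon(c=8)]
  28. access cow: HIT, count now 3. Cache: [owl(c=2) peach(c=3) cow(c=3) ant(c=5) elk(c=6) melon(c=8)]
  29. access cow: HIT, count now 4. Cache: [owl(c=2) peach(c=3) cow(c=4) ant(c=5) elk(c=6) melon(c=8)]
  30. access peach: HIT, count now 4. Cache: [owl(c=2) cow(c=4) peach(c=4) ant(c=5) elk(c=6) melon(c=8)]
Total: 23 hits, 7 misses, 1 evictions

Answer: ant cow elk melon owl peach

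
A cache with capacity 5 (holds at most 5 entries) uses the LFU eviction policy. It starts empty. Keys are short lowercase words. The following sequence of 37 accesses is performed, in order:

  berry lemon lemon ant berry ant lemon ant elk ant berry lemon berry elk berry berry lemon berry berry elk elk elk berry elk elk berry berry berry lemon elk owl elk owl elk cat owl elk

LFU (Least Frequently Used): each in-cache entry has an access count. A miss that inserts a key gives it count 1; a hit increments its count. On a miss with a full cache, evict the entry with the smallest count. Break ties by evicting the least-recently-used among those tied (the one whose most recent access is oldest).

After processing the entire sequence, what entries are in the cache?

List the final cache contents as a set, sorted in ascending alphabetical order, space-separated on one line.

LFU simulation (capacity=5):
  1. access berry: MISS. Cache: [berry(c=1)]
  2. access lemon: MISS. Cache: [berry(c=1) lemon(c=1)]
  3. access lemon: HIT, count now 2. Cache: [berry(c=1) lemon(c=2)]
  4. access ant: MISS. Cache: [berry(c=1) ant(c=1) lemon(c=2)]
  5. access berry: HIT, count now 2. Cache: [ant(c=1) lemon(c=2) berry(c=2)]
  6. access ant: HIT, count now 2. Cache: [lemon(c=2) berry(c=2) ant(c=2)]
  7. access lemon: HIT, count now 3. Cache: [berry(c=2) ant(c=2) lemon(c=3)]
  8. access ant: HIT, count now 3. Cache: [berry(c=2) lemon(c=3) ant(c=3)]
  9. access elk: MISS. Cache: [elk(c=1) berry(c=2) lemon(c=3) ant(c=3)]
  10. access ant: HIT, count now 4. Cache: [elk(c=1) berry(c=2) lemon(c=3) ant(c=4)]
  11. access berry: HIT, count now 3. Cache: [elk(c=1) lemon(c=3) berry(c=3) ant(c=4)]
  12. access lemon: HIT, count now 4. Cache: [elk(c=1) berry(c=3) ant(c=4) lemon(c=4)]
  13. access berry: HIT, count now 4. Cache: [elk(c=1) ant(c=4) lemon(c=4) berry(c=4)]
  14. access elk: HIT, count now 2. Cache: [elk(c=2) ant(c=4) lemon(c=4) berry(c=4)]
  15. access berry: HIT, count now 5. Cache: [elk(c=2) ant(c=4) lemon(c=4) berry(c=5)]
  16. access berry: HIT, count now 6. Cache: [elk(c=2) ant(c=4) lemon(c=4) berry(c=6)]
  17. access lemon: HIT, count now 5. Cache: [elk(c=2) ant(c=4) lemon(c=5) berry(c=6)]
  18. access berry: HIT, count now 7. Cache: [elk(c=2) ant(c=4) lemon(c=5) berry(c=7)]
  19. access berry: HIT, count now 8. Cache: [elk(c=2) ant(c=4) lemon(c=5) berry(c=8)]
  20. access elk: HIT, count now 3. Cache: [elk(c=3) ant(c=4) lemon(c=5) berry(c=8)]
  21. access elk: HIT, count now 4. Cache: [ant(c=4) elk(c=4) lemon(c=5) berry(c=8)]
  22. access elk: HIT, count now 5. Cache: [ant(c=4) lemon(c=5) elk(c=5) berry(c=8)]
  23. access berry: HIT, count now 9. Cache: [ant(c=4) lemon(c=5) elk(c=5) berry(c=9)]
  24. access elk: HIT, count now 6. Cache: [ant(c=4) lemon(c=5) elk(c=6) berry(c=9)]
  25. access elk: HIT, count now 7. Cache: [ant(c=4) lemon(c=5) elk(c=7) berry(c=9)]
  26. access berry: HIT, count now 10. Cache: [ant(c=4) lemon(c=5) elk(c=7) berry(c=10)]
  27. access berry: HIT, count now 11. Cache: [ant(c=4) lemon(c=5) elk(c=7) berry(c=11)]
  28. access berry: HIT, count now 12. Cache: [ant(c=4) lemon(c=5) elk(c=7) berry(c=12)]
  29. access lemon: HIT, count now 6. Cache: [ant(c=4) lemon(c=6) elk(c=7) berry(c=12)]
  30. access elk: HIT, count now 8. Cache: [ant(c=4) lemon(c=6) elk(c=8) berry(c=12)]
  31. access owl: MISS. Cache: [owl(c=1) ant(c=4) lemon(c=6) elk(c=8) berry(c=12)]
  32. access elk: HIT, count now 9. Cache: [owl(c=1) ant(c=4) lemon(c=6) elk(c=9) berry(c=12)]
  33. access owl: HIT, count now 2. Cache: [owl(c=2) ant(c=4) lemon(c=6) elk(c=9) berry(c=12)]
  34. access elk: HIT, count now 10. Cache: [owl(c=2) ant(c=4) lemon(c=6) elk(c=10) berry(c=12)]
  35. access cat: MISS, evict owl(c=2). Cache: [cat(c=1) ant(c=4) lemon(c=6) elk(c=10) berry(c=12)]
  36. access owl: MISS, evict cat(c=1). Cache: [owl(c=1) ant(c=4) lemon(c=6) elk(c=10) berry(c=12)]
  37. access elk: HIT, count now 11. Cache: [owl(c=1) ant(c=4) lemon(c=6) elk(c=11) berry(c=12)]
Total: 30 hits, 7 misses, 2 evictions

Answer: ant berry elk lemon owl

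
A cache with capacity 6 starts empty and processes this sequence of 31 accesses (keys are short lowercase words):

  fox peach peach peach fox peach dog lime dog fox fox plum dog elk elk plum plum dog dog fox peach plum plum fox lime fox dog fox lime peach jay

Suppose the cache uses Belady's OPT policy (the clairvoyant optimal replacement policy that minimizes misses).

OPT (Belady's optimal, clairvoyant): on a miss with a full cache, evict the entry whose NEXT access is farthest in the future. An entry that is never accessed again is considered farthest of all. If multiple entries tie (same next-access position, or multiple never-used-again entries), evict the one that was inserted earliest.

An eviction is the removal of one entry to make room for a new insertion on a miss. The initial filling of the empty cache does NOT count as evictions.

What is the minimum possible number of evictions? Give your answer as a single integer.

OPT (Belady) simulation (capacity=6):
  1. access fox: MISS. Cache: [fox]
  2. access peach: MISS. Cache: [fox peach]
  3. access peach: HIT. Next use of peach: step 4. Cache: [fox peach]
  4. access peach: HIT. Next use of peach: step 6. Cache: [fox peach]
  5. access fox: HIT. Next use of fox: step 10. Cache: [fox peach]
  6. access peach: HIT. Next use of peach: step 21. Cache: [fox peach]
  7. access dog: MISS. Cache: [fox peach dog]
  8. access lime: MISS. Cache: [fox peach dog lime]
  9. access dog: HIT. Next use of dog: step 13. Cache: [fox peach dog lime]
  10. access fox: HIT. Next use of fox: step 11. Cache: [fox peach dog lime]
  11. access fox: HIT. Next use of fox: step 20. Cache: [fox peach dog lime]
  12. access plum: MISS. Cache: [fox peach dog lime plum]
  13. access dog: HIT. Next use of dog: step 18. Cache: [fox peach dog lime plum]
  14. access elk: MISS. Cache: [fox peach dog lime plum elk]
  15. access elk: HIT. Next use of elk: never. Cache: [fox peach dog lime plum elk]
  16. access plum: HIT. Next use of plum: step 17. Cache: [fox peach dog lime plum elk]
  17. access plum: HIT. Next use of plum: step 22. Cache: [fox peach dog lime plum elk]
  18. access dog: HIT. Next use of dog: step 19. Cache: [fox peach dog lime plum elk]
  19. access dog: HIT. Next use of dog: step 27. Cache: [fox peach dog lime plum elk]
  20. access fox: HIT. Next use of fox: step 24. Cache: [fox peach dog lime plum elk]
  21. access peach: HIT. Next use of peach: step 30. Cache: [fox peach dog lime plum elk]
  22. access plum: HIT. Next use of plum: step 23. Cache: [fox peach dog lime plum elk]
  23. access plum: HIT. Next use of plum: never. Cache: [fox peach dog lime plum elk]
  24. access fox: HIT. Next use of fox: step 26. Cache: [fox peach dog lime plum elk]
  25. access lime: HIT. Next use of lime: step 29. Cache: [fox peach dog lime plum elk]
  26. access fox: HIT. Next use of fox: step 28. Cache: [fox peach dog lime plum elk]
  27. access dog: HIT. Next use of dog: never. Cache: [fox peach dog lime plum elk]
  28. access fox: HIT. Next use of fox: never. Cache: [fox peach dog lime plum elk]
  29. access lime: HIT. Next use of lime: never. Cache: [fox peach dog lime plum elk]
  30. access peach: HIT. Next use of peach: never. Cache: [fox peach dog lime plum elk]
  31. access jay: MISS, evict fox (next use: never). Cache: [peach dog lime plum elk jay]
Total: 24 hits, 7 misses, 1 evictions

Answer: 1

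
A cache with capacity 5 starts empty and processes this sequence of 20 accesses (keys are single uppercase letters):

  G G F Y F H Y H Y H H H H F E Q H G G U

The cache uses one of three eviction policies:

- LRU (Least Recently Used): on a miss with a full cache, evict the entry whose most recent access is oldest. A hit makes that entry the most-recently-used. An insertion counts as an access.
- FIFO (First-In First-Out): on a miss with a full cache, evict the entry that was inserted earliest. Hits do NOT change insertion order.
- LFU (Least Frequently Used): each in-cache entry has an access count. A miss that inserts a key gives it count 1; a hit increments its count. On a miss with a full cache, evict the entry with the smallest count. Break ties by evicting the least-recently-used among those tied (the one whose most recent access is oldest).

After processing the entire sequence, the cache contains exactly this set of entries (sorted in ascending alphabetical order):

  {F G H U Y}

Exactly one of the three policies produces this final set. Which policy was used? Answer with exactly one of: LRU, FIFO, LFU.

Simulating under each policy and comparing final sets:
  LRU: final set = {E G H Q U} -> differs
  FIFO: final set = {E G H Q U} -> differs
  LFU: final set = {F G H U Y} -> MATCHES target
Only LFU produces the target set.

Answer: LFU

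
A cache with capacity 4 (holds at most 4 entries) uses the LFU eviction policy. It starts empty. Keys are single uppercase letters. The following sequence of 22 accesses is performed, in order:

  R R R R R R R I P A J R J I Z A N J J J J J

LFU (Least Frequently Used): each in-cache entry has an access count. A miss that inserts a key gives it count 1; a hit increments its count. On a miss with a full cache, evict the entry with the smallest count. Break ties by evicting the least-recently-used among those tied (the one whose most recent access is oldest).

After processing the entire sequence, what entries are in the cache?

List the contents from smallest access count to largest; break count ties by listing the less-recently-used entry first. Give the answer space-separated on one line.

Answer: A N J R

Derivation:
LFU simulation (capacity=4):
  1. access R: MISS. Cache: [R(c=1)]
  2. access R: HIT, count now 2. Cache: [R(c=2)]
  3. access R: HIT, count now 3. Cache: [R(c=3)]
  4. access R: HIT, count now 4. Cache: [R(c=4)]
  5. access R: HIT, count now 5. Cache: [R(c=5)]
  6. access R: HIT, count now 6. Cache: [R(c=6)]
  7. access R: HIT, count now 7. Cache: [R(c=7)]
  8. access I: MISS. Cache: [I(c=1) R(c=7)]
  9. access P: MISS. Cache: [I(c=1) P(c=1) R(c=7)]
  10. access A: MISS. Cache: [I(c=1) P(c=1) A(c=1) R(c=7)]
  11. access J: MISS, evict I(c=1). Cache: [P(c=1) A(c=1) J(c=1) R(c=7)]
  12. access R: HIT, count now 8. Cache: [P(c=1) A(c=1) J(c=1) R(c=8)]
  13. access J: HIT, count now 2. Cache: [P(c=1) A(c=1) J(c=2) R(c=8)]
  14. access I: MISS, evict P(c=1). Cache: [A(c=1) I(c=1) J(c=2) R(c=8)]
  15. access Z: MISS, evict A(c=1). Cache: [I(c=1) Z(c=1) J(c=2) R(c=8)]
  16. access A: MISS, evict I(c=1). Cache: [Z(c=1) A(c=1) J(c=2) R(c=8)]
  17. access N: MISS, evict Z(c=1). Cache: [A(c=1) N(c=1) J(c=2) R(c=8)]
  18. access J: HIT, count now 3. Cache: [A(c=1) N(c=1) J(c=3) R(c=8)]
  19. access J: HIT, count now 4. Cache: [A(c=1) N(c=1) J(c=4) R(c=8)]
  20. access J: HIT, count now 5. Cache: [A(c=1) N(c=1) J(c=5) R(c=8)]
  21. access J: HIT, count now 6. Cache: [A(c=1) N(c=1) J(c=6) R(c=8)]
  22. access J: HIT, count now 7. Cache: [A(c=1) N(c=1) J(c=7) R(c=8)]
Total: 13 hits, 9 misses, 5 evictions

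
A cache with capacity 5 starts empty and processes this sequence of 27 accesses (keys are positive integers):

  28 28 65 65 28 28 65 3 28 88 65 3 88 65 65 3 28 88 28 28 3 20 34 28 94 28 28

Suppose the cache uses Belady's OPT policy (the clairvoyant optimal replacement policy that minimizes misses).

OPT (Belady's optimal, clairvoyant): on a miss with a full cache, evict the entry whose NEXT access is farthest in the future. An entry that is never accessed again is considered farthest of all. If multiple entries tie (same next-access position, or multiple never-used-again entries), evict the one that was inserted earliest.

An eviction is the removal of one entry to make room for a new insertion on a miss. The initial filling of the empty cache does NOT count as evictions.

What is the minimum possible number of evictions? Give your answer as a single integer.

Answer: 2

Derivation:
OPT (Belady) simulation (capacity=5):
  1. access 28: MISS. Cache: [28]
  2. access 28: HIT. Next use of 28: step 5. Cache: [28]
  3. access 65: MISS. Cache: [28 65]
  4. access 65: HIT. Next use of 65: step 7. Cache: [28 65]
  5. access 28: HIT. Next use of 28: step 6. Cache: [28 65]
  6. access 28: HIT. Next use of 28: step 9. Cache: [28 65]
  7. access 65: HIT. Next use of 65: step 11. Cache: [28 65]
  8. access 3: MISS. Cache: [28 65 3]
  9. access 28: HIT. Next use of 28: step 17. Cache: [28 65 3]
  10. access 88: MISS. Cache: [28 65 3 88]
  11. access 65: HIT. Next use of 65: step 14. Cache: [28 65 3 88]
  12. access 3: HIT. Next use of 3: step 16. Cache: [28 65 3 88]
  13. access 88: HIT. Next use of 88: step 18. Cache: [28 65 3 88]
  14. access 65: HIT. Next use of 65: step 15. Cache: [28 65 3 88]
  15. access 65: HIT. Next use of 65: never. Cache: [28 65 3 88]
  16. access 3: HIT. Next use of 3: step 21. Cache: [28 65 3 88]
  17. access 28: HIT. Next use of 28: step 19. Cache: [28 65 3 88]
  18. access 88: HIT. Next use of 88: never. Cache: [28 65 3 88]
  19. access 28: HIT. Next use of 28: step 20. Cache: [28 65 3 88]
  20. access 28: HIT. Next use of 28: step 24. Cache: [28 65 3 88]
  21. access 3: HIT. Next use of 3: never. Cache: [28 65 3 88]
  22. access 20: MISS. Cache: [28 65 3 88 20]
  23. access 34: MISS, evict 65 (next use: never). Cache: [28 3 88 20 34]
  24. access 28: HIT. Next use of 28: step 26. Cache: [28 3 88 20 34]
  25. access 94: MISS, evict 3 (next use: never). Cache: [28 88 20 34 94]
  26. access 28: HIT. Next use of 28: step 27. Cache: [28 88 20 34 94]
  27. access 28: HIT. Next use of 28: never. Cache: [28 88 20 34 94]
Total: 20 hits, 7 misses, 2 evictions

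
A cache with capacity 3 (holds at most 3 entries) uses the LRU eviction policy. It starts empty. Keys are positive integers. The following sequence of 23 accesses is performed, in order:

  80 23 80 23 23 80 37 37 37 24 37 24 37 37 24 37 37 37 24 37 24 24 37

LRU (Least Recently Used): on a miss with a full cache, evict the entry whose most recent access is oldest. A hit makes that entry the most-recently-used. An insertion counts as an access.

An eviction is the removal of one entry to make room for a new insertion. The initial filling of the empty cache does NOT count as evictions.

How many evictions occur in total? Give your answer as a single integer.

Answer: 1

Derivation:
LRU simulation (capacity=3):
  1. access 80: MISS. Cache (LRU->MRU): [80]
  2. access 23: MISS. Cache (LRU->MRU): [80 23]
  3. access 80: HIT. Cache (LRU->MRU): [23 80]
  4. access 23: HIT. Cache (LRU->MRU): [80 23]
  5. access 23: HIT. Cache (LRU->MRU): [80 23]
  6. access 80: HIT. Cache (LRU->MRU): [23 80]
  7. access 37: MISS. Cache (LRU->MRU): [23 80 37]
  8. access 37: HIT. Cache (LRU->MRU): [23 80 37]
  9. access 37: HIT. Cache (LRU->MRU): [23 80 37]
  10. access 24: MISS, evict 23. Cache (LRU->MRU): [80 37 24]
  11. access 37: HIT. Cache (LRU->MRU): [80 24 37]
  12. access 24: HIT. Cache (LRU->MRU): [80 37 24]
  13. access 37: HIT. Cache (LRU->MRU): [80 24 37]
  14. access 37: HIT. Cache (LRU->MRU): [80 24 37]
  15. access 24: HIT. Cache (LRU->MRU): [80 37 24]
  16. access 37: HIT. Cache (LRU->MRU): [80 24 37]
  17. access 37: HIT. Cache (LRU->MRU): [80 24 37]
  18. access 37: HIT. Cache (LRU->MRU): [80 24 37]
  19. access 24: HIT. Cache (LRU->MRU): [80 37 24]
  20. access 37: HIT. Cache (LRU->MRU): [80 24 37]
  21. access 24: HIT. Cache (LRU->MRU): [80 37 24]
  22. access 24: HIT. Cache (LRU->MRU): [80 37 24]
  23. access 37: HIT. Cache (LRU->MRU): [80 24 37]
Total: 19 hits, 4 misses, 1 evictions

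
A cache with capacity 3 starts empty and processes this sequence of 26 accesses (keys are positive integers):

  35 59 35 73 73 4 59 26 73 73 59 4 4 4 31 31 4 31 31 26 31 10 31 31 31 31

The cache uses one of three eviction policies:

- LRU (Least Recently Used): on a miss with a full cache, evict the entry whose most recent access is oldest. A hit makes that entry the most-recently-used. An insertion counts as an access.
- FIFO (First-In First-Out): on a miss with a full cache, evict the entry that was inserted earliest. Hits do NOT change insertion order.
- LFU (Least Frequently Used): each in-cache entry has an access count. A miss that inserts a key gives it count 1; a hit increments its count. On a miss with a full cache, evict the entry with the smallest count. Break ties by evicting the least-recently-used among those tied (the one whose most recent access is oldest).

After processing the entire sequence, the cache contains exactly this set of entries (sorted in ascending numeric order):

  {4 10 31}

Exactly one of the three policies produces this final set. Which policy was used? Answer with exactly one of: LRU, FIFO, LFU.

Answer: LFU

Derivation:
Simulating under each policy and comparing final sets:
  LRU: final set = {10 26 31} -> differs
  FIFO: final set = {10 26 31} -> differs
  LFU: final set = {4 10 31} -> MATCHES target
Only LFU produces the target set.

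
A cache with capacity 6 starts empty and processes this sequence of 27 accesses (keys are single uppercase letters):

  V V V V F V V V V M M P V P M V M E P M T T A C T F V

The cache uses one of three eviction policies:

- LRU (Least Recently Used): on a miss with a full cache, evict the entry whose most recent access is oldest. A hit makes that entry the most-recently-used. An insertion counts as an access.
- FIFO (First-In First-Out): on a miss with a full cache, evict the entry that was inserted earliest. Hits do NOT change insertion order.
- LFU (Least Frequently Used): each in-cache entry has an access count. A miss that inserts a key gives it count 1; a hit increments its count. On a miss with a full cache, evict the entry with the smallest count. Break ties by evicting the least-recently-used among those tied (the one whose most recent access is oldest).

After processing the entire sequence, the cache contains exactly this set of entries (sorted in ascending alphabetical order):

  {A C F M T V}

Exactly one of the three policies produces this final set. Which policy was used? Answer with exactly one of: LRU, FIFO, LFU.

Simulating under each policy and comparing final sets:
  LRU: final set = {A C F M T V} -> MATCHES target
  FIFO: final set = {A C E F T V} -> differs
  LFU: final set = {C F M P T V} -> differs
Only LRU produces the target set.

Answer: LRU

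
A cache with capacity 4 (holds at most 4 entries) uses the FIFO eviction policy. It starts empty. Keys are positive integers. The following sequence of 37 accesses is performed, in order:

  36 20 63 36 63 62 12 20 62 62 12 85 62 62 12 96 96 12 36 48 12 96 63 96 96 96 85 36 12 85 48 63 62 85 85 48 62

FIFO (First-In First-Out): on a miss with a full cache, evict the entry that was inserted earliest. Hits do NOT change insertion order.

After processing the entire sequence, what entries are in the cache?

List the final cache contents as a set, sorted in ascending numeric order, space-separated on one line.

FIFO simulation (capacity=4):
  1. access 36: MISS. Cache (old->new): [36]
  2. access 20: MISS. Cache (old->new): [36 20]
  3. access 63: MISS. Cache (old->new): [36 20 63]
  4. access 36: HIT. Cache (old->new): [36 20 63]
  5. access 63: HIT. Cache (old->new): [36 20 63]
  6. access 62: MISS. Cache (old->new): [36 20 63 62]
  7. access 12: MISS, evict 36. Cache (old->new): [20 63 62 12]
  8. access 20: HIT. Cache (old->new): [20 63 62 12]
  9. access 62: HIT. Cache (old->new): [20 63 62 12]
  10. access 62: HIT. Cache (old->new): [20 63 62 12]
  11. access 12: HIT. Cache (old->new): [20 63 62 12]
  12. access 85: MISS, evict 20. Cache (old->new): [63 62 12 85]
  13. access 62: HIT. Cache (old->new): [63 62 12 85]
  14. access 62: HIT. Cache (old->new): [63 62 12 85]
  15. access 12: HIT. Cache (old->new): [63 62 12 85]
  16. access 96: MISS, evict 63. Cache (old->new): [62 12 85 96]
  17. access 96: HIT. Cache (old->new): [62 12 85 96]
  18. access 12: HIT. Cache (old->new): [62 12 85 96]
  19. access 36: MISS, evict 62. Cache (old->new): [12 85 96 36]
  20. access 48: MISS, evict 12. Cache (old->new): [85 96 36 48]
  21. access 12: MISS, evict 85. Cache (old->new): [96 36 48 12]
  22. access 96: HIT. Cache (old->new): [96 36 48 12]
  23. access 63: MISS, evict 96. Cache (old->new): [36 48 12 63]
  24. access 96: MISS, evict 36. Cache (old->new): [48 12 63 96]
  25. access 96: HIT. Cache (old->new): [48 12 63 96]
  26. access 96: HIT. Cache (old->new): [48 12 63 96]
  27. access 85: MISS, evict 48. Cache (old->new): [12 63 96 85]
  28. access 36: MISS, evict 12. Cache (old->new): [63 96 85 36]
  29. access 12: MISS, evict 63. Cache (old->new): [96 85 36 12]
  30. access 85: HIT. Cache (old->new): [96 85 36 12]
  31. access 48: MISS, evict 96. Cache (old->new): [85 36 12 48]
  32. access 63: MISS, evict 85. Cache (old->new): [36 12 48 63]
  33. access 62: MISS, evict 36. Cache (old->new): [12 48 63 62]
  34. access 85: MISS, evict 12. Cache (old->new): [48 63 62 85]
  35. access 85: HIT. Cache (old->new): [48 63 62 85]
  36. access 48: HIT. Cache (old->new): [48 63 62 85]
  37. access 62: HIT. Cache (old->new): [48 63 62 85]
Total: 18 hits, 19 misses, 15 evictions

Answer: 48 62 63 85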